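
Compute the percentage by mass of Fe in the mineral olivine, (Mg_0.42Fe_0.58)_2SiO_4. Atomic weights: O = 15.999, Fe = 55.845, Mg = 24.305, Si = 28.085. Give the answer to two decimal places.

M((Mg_0.42Fe_0.58)_2SiO_4) = 177.277 g/mol.
Fe contributes 1.16 × 55.845 = 64.780 g per mole.
64.780/177.277 = 0.3654 → 36.54%.

36.54 mass %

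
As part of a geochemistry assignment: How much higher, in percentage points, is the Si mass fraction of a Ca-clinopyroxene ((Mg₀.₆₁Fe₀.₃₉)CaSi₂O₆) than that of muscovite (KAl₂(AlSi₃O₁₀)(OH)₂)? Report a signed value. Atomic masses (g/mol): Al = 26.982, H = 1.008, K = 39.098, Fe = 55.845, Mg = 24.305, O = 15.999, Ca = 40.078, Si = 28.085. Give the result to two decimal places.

M((Mg₀.₆₁Fe₀.₃₉)CaSi₂O₆) = 228.848 g/mol, so wt% Si = 56.170/228.848 × 100 = 24.54%.
M(KAl₂(AlSi₃O₁₀)(OH)₂) = 398.303 g/mol, so wt% Si = 84.255/398.303 × 100 = 21.15%.
24.54 − 21.15 = 3.39 pp.

3.39 percentage points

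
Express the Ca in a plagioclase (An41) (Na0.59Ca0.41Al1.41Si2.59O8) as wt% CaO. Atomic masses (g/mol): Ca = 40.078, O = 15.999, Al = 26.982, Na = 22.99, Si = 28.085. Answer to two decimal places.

8.55 wt%

Formula mass = 268.773 g/mol.
0.41 Ca → 0.4100 mol CaO per formula unit; M(CaO) = 56.077, so CaO mass = 22.992 g.
22.992/268.773 × 100 = 8.55 wt%.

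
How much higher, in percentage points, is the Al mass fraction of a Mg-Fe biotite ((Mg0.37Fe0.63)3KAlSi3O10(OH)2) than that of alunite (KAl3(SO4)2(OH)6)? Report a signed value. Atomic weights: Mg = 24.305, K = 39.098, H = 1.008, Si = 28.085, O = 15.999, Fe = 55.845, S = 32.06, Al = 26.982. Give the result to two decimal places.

-13.88 percentage points

M((Mg0.37Fe0.63)3KAlSi3O10(OH)2) = 476.865 g/mol, so wt% Al = 26.982/476.865 × 100 = 5.66%.
M(KAl3(SO4)2(OH)6) = 414.198 g/mol, so wt% Al = 80.946/414.198 × 100 = 19.54%.
5.66 − 19.54 = -13.88 pp.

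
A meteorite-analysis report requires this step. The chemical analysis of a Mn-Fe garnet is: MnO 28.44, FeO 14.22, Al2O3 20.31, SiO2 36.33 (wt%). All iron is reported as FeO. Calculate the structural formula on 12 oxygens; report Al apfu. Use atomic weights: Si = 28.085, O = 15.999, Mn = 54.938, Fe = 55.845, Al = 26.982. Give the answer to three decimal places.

1.987 Al apfu

MnO: 28.44/70.937 = 0.40092 mol → 0.40092 mol Mn, 0.40092 mol O.
FeO: 14.22/71.844 = 0.19793 mol → 0.19793 mol Fe, 0.19793 mol O.
Al2O3: 20.31/101.961 = 0.19919 mol → 0.39838 mol Al, 0.59757 mol O.
SiO2: 36.33/60.083 = 0.60466 mol → 0.60466 mol Si, 1.20932 mol O.
Total oxygen = 2.40574 mol. Normalization factor = 12/2.40574 = 4.98807.
Al per 12 O = 0.39838 × 4.98807 = 1.987.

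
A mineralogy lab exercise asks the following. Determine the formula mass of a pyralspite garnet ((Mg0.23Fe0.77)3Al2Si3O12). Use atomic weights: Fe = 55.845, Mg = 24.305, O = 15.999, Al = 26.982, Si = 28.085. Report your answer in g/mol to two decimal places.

M = 0.69·24.305 + 2.31·55.845 + 2·26.982 + 3·28.085 + 12·15.999

475.98 g/mol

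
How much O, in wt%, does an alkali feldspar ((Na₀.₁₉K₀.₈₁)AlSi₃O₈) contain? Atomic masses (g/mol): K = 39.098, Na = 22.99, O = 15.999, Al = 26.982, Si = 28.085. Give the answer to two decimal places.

Formula mass = 0.19×22.99 + 0.81×39.098 + 1×26.982 + 3×28.085 + 8×15.999 = 275.266 g/mol, of which 127.992 g is O.
So O makes up 127.992/275.266 = 0.4650 of the mass, i.e. 46.50%.

46.50 wt%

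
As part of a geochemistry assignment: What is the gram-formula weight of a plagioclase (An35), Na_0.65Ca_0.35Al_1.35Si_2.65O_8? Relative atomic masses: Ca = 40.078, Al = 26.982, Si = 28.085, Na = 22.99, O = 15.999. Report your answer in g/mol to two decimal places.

267.81 g/mol

M = 0.65·22.99 + 0.35·40.078 + 1.35·26.982 + 2.65·28.085 + 8·15.999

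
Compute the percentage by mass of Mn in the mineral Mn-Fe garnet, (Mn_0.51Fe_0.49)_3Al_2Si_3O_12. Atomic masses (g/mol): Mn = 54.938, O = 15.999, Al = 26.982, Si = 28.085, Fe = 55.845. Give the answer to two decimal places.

16.93 weight percent

Molar mass of (Mn_0.51Fe_0.49)_3Al_2Si_3O_12: 1.53*54.938 + 1.47*55.845 + 2*26.982 + 3*28.085 + 12*15.999 = 496.354 g/mol.
Mass of Mn per formula unit: 1.53 × 54.938 = 84.055 g.
Weight fraction Mn = 84.055 / 496.354 = 0.1693.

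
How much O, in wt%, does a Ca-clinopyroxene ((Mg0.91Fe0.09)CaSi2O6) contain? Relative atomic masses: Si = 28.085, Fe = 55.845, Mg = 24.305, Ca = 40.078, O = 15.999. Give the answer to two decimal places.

43.76 wt%

Formula mass = 0.91*24.305 + 0.09*55.845 + 1*40.078 + 2*28.085 + 6*15.999 = 219.386 g/mol, of which 95.994 g is O.
So O makes up 95.994/219.386 = 0.4376 of the mass, i.e. 43.76%.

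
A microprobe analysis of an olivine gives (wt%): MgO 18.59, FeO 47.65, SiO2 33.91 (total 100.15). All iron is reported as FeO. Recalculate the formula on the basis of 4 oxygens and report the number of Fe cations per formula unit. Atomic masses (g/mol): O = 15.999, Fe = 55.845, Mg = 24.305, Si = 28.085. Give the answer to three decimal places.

18.59 wt% MgO ÷ 40.304 g/mol = 0.46124 mol, giving 0.46124 Mg and 0.46124 O.
47.65 wt% FeO ÷ 71.844 g/mol = 0.66324 mol, giving 0.66324 Fe and 0.66324 O.
33.91 wt% SiO2 ÷ 60.083 g/mol = 0.56439 mol, giving 0.56439 Si and 1.12878 O.
Oxygen sums to 2.25326; scaling by 4/2.25326 = 1.77521 puts the formula on 4 O.
Fe: 0.66324 × 1.77521 = 1.177 atoms per formula unit.

1.177 Fe apfu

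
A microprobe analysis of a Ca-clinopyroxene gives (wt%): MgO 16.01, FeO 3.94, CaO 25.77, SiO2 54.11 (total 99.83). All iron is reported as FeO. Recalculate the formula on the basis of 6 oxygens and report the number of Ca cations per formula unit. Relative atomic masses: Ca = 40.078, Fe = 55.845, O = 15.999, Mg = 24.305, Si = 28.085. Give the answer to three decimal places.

1.016 Ca apfu

MgO: 16.01/40.304 = 0.39723 mol → 0.39723 mol Mg, 0.39723 mol O.
FeO: 3.94/71.844 = 0.05484 mol → 0.05484 mol Fe, 0.05484 mol O.
CaO: 25.77/56.077 = 0.45955 mol → 0.45955 mol Ca, 0.45955 mol O.
SiO2: 54.11/60.083 = 0.90059 mol → 0.90059 mol Si, 1.80118 mol O.
Total oxygen = 2.71280 mol. Normalization factor = 6/2.71280 = 2.21174.
Ca per 6 O = 0.45955 × 2.21174 = 1.016.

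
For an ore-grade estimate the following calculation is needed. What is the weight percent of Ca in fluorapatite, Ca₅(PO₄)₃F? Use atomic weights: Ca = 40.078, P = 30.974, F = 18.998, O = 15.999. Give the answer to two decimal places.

39.74 weight percent

Molar mass of Ca₅(PO₄)₃F: 5·40.078 + 3·30.974 + 12·15.999 + 1·18.998 = 504.298 g/mol.
Mass of Ca per formula unit: 5 × 40.078 = 200.390 g.
Weight fraction Ca = 200.390 / 504.298 = 0.3974.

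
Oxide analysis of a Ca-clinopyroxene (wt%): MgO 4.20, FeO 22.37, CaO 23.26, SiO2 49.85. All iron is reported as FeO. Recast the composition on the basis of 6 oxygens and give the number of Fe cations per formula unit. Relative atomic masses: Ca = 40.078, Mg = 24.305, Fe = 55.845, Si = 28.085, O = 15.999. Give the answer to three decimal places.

0.750 Fe apfu

4.20 wt% MgO ÷ 40.304 g/mol = 0.10421 mol, giving 0.10421 Mg and 0.10421 O.
22.37 wt% FeO ÷ 71.844 g/mol = 0.31137 mol, giving 0.31137 Fe and 0.31137 O.
23.26 wt% CaO ÷ 56.077 g/mol = 0.41479 mol, giving 0.41479 Ca and 0.41479 O.
49.85 wt% SiO2 ÷ 60.083 g/mol = 0.82969 mol, giving 0.82969 Si and 1.65938 O.
Oxygen sums to 2.48975; scaling by 6/2.48975 = 2.40988 puts the formula on 6 O.
Fe: 0.31137 × 2.40988 = 0.750 atoms per formula unit.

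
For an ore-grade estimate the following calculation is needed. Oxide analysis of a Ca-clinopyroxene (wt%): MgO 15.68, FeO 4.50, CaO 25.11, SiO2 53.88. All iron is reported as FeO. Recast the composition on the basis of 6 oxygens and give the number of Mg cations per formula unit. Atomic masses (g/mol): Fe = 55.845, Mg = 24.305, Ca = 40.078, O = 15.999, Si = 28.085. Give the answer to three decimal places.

0.867 Mg apfu

15.68 wt% MgO ÷ 40.304 g/mol = 0.38904 mol, giving 0.38904 Mg and 0.38904 O.
4.50 wt% FeO ÷ 71.844 g/mol = 0.06264 mol, giving 0.06264 Fe and 0.06264 O.
25.11 wt% CaO ÷ 56.077 g/mol = 0.44778 mol, giving 0.44778 Ca and 0.44778 O.
53.88 wt% SiO2 ÷ 60.083 g/mol = 0.89676 mol, giving 0.89676 Si and 1.79352 O.
Oxygen sums to 2.69298; scaling by 6/2.69298 = 2.22802 puts the formula on 6 O.
Mg: 0.38904 × 2.22802 = 0.867 atoms per formula unit.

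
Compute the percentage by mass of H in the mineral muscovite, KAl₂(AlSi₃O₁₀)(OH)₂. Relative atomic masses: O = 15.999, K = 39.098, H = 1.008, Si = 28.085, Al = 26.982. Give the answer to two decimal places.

M(KAl₂(AlSi₃O₁₀)(OH)₂) = 398.303 g/mol.
H contributes 2 × 1.008 = 2.016 g per mole.
2.016/398.303 = 0.0051 → 0.51%.

0.51 weight percent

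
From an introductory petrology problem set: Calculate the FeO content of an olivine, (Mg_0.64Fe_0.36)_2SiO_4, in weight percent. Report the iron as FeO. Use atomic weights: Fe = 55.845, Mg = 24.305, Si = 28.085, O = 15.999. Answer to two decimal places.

Molar mass of (Mg_0.64Fe_0.36)_2SiO_4 = 1.28·24.305 + 0.72·55.845 + 1·28.085 + 4·15.999 = 163.400 g/mol.
Each formula unit contains 0.72 Fe, equivalent to 0.72/1 = 0.7200 mol FeO.
M(FeO) = 1×55.845 + 1×15.999 = 71.844 g/mol.
Mass of FeO per formula unit = 0.7200 × 71.844 = 51.728 g.
FeO wt% = 51.728 / 163.400 × 100 = 31.66%.

31.66 wt%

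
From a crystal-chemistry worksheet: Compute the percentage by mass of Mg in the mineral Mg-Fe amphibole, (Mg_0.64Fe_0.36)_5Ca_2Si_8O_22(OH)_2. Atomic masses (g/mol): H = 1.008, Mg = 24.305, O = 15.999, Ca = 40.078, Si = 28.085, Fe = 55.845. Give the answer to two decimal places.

8.95 mass %

Molar mass of (Mg_0.64Fe_0.36)_5Ca_2Si_8O_22(OH)_2: 3.20*24.305 + 1.80*55.845 + 2*40.078 + 8*28.085 + 24*15.999 + 2*1.008 = 869.125 g/mol.
Mass of Mg per formula unit: 3.20 × 24.305 = 77.776 g.
Weight fraction Mg = 77.776 / 869.125 = 0.0895.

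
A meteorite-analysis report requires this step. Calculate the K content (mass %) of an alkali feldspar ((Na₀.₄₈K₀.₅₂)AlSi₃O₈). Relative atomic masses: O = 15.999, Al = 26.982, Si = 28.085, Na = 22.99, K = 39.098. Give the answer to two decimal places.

7.51 mass %

Formula mass = 0.48×22.99 + 0.52×39.098 + 1×26.982 + 3×28.085 + 8×15.999 = 270.595 g/mol, of which 20.331 g is K.
So K makes up 20.331/270.595 = 0.0751 of the mass, i.e. 7.51%.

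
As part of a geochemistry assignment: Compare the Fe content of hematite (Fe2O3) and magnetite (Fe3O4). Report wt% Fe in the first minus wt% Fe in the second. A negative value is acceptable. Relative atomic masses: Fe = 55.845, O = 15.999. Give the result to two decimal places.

First mineral: 111.690 g Fe in 159.687 g formula = 69.94 wt% Fe.
Second mineral: 167.535 g Fe in 231.531 g formula = 72.36 wt% Fe.
69.94% − 72.36% gives a difference of -2.42 percentage points.

-2.42 percentage points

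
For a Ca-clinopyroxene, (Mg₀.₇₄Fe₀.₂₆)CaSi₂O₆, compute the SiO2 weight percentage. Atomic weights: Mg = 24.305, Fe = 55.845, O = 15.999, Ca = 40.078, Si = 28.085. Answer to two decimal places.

53.47 wt%

Molar mass of (Mg₀.₇₄Fe₀.₂₆)CaSi₂O₆ = 0.74·24.305 + 0.26·55.845 + 1·40.078 + 2·28.085 + 6·15.999 = 224.747 g/mol.
Each formula unit contains 2 Si, equivalent to 2/1 = 2.0000 mol SiO2.
M(SiO2) = 1×28.085 + 2×15.999 = 60.083 g/mol.
Mass of SiO2 per formula unit = 2.0000 × 60.083 = 120.166 g.
SiO2 wt% = 120.166 / 224.747 × 100 = 53.47%.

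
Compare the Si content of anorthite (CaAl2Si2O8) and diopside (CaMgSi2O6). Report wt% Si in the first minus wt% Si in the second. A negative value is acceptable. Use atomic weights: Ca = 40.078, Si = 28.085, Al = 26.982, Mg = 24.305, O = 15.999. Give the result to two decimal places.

-5.75 percentage points

First mineral: 56.170 g Si in 278.204 g formula = 20.19 wt% Si.
Second mineral: 56.170 g Si in 216.547 g formula = 25.94 wt% Si.
20.19% − 25.94% gives a difference of -5.75 percentage points.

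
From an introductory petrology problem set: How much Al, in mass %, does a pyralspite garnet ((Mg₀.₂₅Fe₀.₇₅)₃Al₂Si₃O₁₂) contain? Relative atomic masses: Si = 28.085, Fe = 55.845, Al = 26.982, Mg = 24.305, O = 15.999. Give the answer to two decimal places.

11.38 mass %

Molar mass of (Mg₀.₂₅Fe₀.₇₅)₃Al₂Si₃O₁₂: 0.75·24.305 + 2.25·55.845 + 2·26.982 + 3·28.085 + 12·15.999 = 474.087 g/mol.
Mass of Al per formula unit: 2 × 26.982 = 53.964 g.
Weight fraction Al = 53.964 / 474.087 = 0.1138.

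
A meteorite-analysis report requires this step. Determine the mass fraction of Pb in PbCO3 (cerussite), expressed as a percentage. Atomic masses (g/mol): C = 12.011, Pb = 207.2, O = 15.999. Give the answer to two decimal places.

77.54 mass %

Molar mass of PbCO3: 1*207.2 + 1*12.011 + 3*15.999 = 267.208 g/mol.
Mass of Pb per formula unit: 1 × 207.2 = 207.200 g.
Weight fraction Pb = 207.200 / 267.208 = 0.7754.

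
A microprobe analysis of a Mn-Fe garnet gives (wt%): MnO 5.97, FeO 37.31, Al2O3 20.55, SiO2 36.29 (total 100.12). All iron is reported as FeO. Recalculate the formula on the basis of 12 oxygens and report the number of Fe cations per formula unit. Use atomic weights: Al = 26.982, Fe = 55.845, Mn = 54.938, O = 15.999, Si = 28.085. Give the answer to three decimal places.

5.97 wt% MnO ÷ 70.937 g/mol = 0.08416 mol, giving 0.08416 Mn and 0.08416 O.
37.31 wt% FeO ÷ 71.844 g/mol = 0.51932 mol, giving 0.51932 Fe and 0.51932 O.
20.55 wt% Al2O3 ÷ 101.961 g/mol = 0.20155 mol, giving 0.40310 Al and 0.60465 O.
36.29 wt% SiO2 ÷ 60.083 g/mol = 0.60400 mol, giving 0.60400 Si and 1.20800 O.
Oxygen sums to 2.41613; scaling by 12/2.41613 = 4.96662 puts the formula on 12 O.
Fe: 0.51932 × 4.96662 = 2.579 atoms per formula unit.

2.579 Fe apfu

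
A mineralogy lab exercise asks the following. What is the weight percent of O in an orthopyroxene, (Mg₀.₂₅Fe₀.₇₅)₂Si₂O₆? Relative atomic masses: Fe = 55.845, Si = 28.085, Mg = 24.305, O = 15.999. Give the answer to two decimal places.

38.69 weight percent

M((Mg₀.₂₅Fe₀.₇₅)₂Si₂O₆) = 248.084 g/mol.
O contributes 6 × 15.999 = 95.994 g per mole.
95.994/248.084 = 0.3869 → 38.69%.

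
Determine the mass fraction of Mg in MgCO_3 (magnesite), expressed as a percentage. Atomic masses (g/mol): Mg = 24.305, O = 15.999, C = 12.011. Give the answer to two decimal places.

Molar mass of MgCO_3: 1·24.305 + 1·12.011 + 3·15.999 = 84.313 g/mol.
Mass of Mg per formula unit: 1 × 24.305 = 24.305 g.
Weight fraction Mg = 24.305 / 84.313 = 0.2883.

28.83 wt%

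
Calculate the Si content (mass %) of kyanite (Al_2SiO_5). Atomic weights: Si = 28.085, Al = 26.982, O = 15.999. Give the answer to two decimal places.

17.33 mass %

Formula mass = 2·26.982 + 1·28.085 + 5·15.999 = 162.044 g/mol, of which 28.085 g is Si.
So Si makes up 28.085/162.044 = 0.1733 of the mass, i.e. 17.33%.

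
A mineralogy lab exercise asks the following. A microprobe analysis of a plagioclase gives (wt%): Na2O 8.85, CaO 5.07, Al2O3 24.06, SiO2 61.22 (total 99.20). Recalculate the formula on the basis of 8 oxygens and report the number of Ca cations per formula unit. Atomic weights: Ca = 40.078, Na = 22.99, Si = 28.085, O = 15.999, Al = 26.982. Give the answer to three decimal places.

0.243 Ca apfu

Na2O (M=61.979): mol = 0.14279; Na = 0.28558, O = 0.14279.
CaO (M=56.077): mol = 0.09041; Ca = 0.09041, O = 0.09041.
Al2O3 (M=101.961): mol = 0.23597; Al = 0.47194, O = 0.70791.
SiO2 (M=60.083): mol = 1.01892; Si = 1.01892, O = 2.03784.
ΣO = 2.97895; factor = 8/ΣO = 2.68551.
Ca apfu = 0.09041 × 2.68551 = 0.243.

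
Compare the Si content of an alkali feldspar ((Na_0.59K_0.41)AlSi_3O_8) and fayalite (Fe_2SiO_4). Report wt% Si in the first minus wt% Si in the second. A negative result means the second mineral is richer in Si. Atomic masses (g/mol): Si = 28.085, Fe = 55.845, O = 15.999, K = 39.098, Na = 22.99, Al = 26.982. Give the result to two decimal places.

M((Na_0.59K_0.41)AlSi_3O_8) = 268.823 g/mol, so wt% Si = 84.255/268.823 × 100 = 31.34%.
M(Fe_2SiO_4) = 203.771 g/mol, so wt% Si = 28.085/203.771 × 100 = 13.78%.
31.34 − 13.78 = 17.56 pp.

17.56 percentage points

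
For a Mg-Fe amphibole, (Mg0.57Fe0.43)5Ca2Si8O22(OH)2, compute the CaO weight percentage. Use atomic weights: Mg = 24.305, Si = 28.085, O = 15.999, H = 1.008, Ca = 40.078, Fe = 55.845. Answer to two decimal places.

12.74 wt%

Formula mass = 880.164 g/mol.
2 Ca → 2.0000 mol CaO per formula unit; M(CaO) = 56.077, so CaO mass = 112.154 g.
112.154/880.164 × 100 = 12.74 wt%.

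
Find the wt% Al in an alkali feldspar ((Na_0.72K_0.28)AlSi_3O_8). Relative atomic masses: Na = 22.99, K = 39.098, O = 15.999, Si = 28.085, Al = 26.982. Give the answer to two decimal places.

M((Na_0.72K_0.28)AlSi_3O_8) = 266.729 g/mol.
Al contributes 1 × 26.982 = 26.982 g per mole.
26.982/266.729 = 0.1012 → 10.12%.

10.12 mass %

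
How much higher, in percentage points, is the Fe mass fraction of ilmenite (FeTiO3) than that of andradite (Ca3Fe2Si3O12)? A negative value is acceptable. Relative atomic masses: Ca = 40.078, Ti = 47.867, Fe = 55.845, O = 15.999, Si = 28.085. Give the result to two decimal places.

14.83 percentage points

M(FeTiO3) = 151.709 g/mol, so wt% Fe = 55.845/151.709 × 100 = 36.81%.
M(Ca3Fe2Si3O12) = 508.167 g/mol, so wt% Fe = 111.690/508.167 × 100 = 21.98%.
36.81 − 21.98 = 14.83 pp.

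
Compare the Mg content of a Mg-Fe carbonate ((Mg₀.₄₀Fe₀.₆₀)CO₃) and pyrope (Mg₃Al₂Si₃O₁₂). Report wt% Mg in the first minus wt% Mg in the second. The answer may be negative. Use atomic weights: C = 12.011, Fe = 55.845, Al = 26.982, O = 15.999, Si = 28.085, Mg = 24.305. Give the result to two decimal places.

Mg in (Mg₀.₄₀Fe₀.₆₀)CO₃: molar mass 103.237 g/mol; 0.40×24.305 = 9.722 g → 9.42 wt%.
Mg in Mg₃Al₂Si₃O₁₂: molar mass 403.122 g/mol; 3×24.305 = 72.915 g → 18.09 wt%.
Difference = 9.42 − 18.09 = -8.67 percentage points.

-8.67 percentage points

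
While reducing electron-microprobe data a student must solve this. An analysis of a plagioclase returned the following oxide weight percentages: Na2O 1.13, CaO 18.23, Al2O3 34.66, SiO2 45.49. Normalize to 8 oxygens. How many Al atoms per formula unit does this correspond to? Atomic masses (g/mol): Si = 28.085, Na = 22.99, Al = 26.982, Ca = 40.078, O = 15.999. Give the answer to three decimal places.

Na2O: 1.13/61.979 = 0.01823 mol → 0.03646 mol Na, 0.01823 mol O.
CaO: 18.23/56.077 = 0.32509 mol → 0.32509 mol Ca, 0.32509 mol O.
Al2O3: 34.66/101.961 = 0.33993 mol → 0.67986 mol Al, 1.01979 mol O.
SiO2: 45.49/60.083 = 0.75712 mol → 0.75712 mol Si, 1.51424 mol O.
Total oxygen = 2.87735 mol. Normalization factor = 8/2.87735 = 2.78034.
Al per 8 O = 0.67986 × 2.78034 = 1.890.

1.890 Al apfu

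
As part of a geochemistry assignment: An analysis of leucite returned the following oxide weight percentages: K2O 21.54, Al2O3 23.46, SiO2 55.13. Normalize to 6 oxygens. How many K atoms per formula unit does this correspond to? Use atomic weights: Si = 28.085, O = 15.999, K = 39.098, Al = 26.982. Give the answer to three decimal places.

0.996 K apfu

K2O (M=94.195): mol = 0.22867; K = 0.45734, O = 0.22867.
Al2O3 (M=101.961): mol = 0.23009; Al = 0.46018, O = 0.69027.
SiO2 (M=60.083): mol = 0.91756; Si = 0.91756, O = 1.83512.
ΣO = 2.75406; factor = 6/ΣO = 2.17860.
K apfu = 0.45734 × 2.17860 = 0.996.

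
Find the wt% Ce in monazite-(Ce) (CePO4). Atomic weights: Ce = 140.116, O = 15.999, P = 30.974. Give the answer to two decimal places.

Formula mass = 1·140.116 + 1·30.974 + 4·15.999 = 235.086 g/mol, of which 140.116 g is Ce.
So Ce makes up 140.116/235.086 = 0.5960 of the mass, i.e. 59.60%.

59.60 mass %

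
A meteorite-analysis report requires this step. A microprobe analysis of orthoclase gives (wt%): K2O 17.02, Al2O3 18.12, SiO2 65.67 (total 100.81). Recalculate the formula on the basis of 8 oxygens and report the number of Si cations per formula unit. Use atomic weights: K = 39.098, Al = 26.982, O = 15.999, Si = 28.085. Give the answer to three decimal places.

3.015 Si apfu

K2O (M=94.195): mol = 0.18069; K = 0.36138, O = 0.18069.
Al2O3 (M=101.961): mol = 0.17772; Al = 0.35544, O = 0.53316.
SiO2 (M=60.083): mol = 1.09299; Si = 1.09299, O = 2.18598.
ΣO = 2.89983; factor = 8/ΣO = 2.75878.
Si apfu = 1.09299 × 2.75878 = 3.015.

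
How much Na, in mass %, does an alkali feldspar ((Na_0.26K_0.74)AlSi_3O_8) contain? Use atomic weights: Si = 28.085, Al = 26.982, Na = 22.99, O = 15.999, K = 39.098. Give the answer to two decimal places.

Formula mass = 0.26·22.99 + 0.74·39.098 + 1·26.982 + 3·28.085 + 8·15.999 = 274.139 g/mol, of which 5.977 g is Na.
So Na makes up 5.977/274.139 = 0.0218 of the mass, i.e. 2.18%.

2.18 mass %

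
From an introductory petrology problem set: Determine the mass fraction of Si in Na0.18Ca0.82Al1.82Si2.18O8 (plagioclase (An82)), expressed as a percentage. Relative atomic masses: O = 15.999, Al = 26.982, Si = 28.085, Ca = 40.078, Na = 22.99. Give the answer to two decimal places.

Formula mass = 0.18×22.99 + 0.82×40.078 + 1.82×26.982 + 2.18×28.085 + 8×15.999 = 275.327 g/mol, of which 61.225 g is Si.
So Si makes up 61.225/275.327 = 0.2224 of the mass, i.e. 22.24%.

22.24 weight percent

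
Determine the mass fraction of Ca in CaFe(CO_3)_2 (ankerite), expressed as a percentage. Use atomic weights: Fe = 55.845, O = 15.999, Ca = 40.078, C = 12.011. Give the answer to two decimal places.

18.56 mass %

Molar mass of CaFe(CO_3)_2: 1×40.078 + 1×55.845 + 2×12.011 + 6×15.999 = 215.939 g/mol.
Mass of Ca per formula unit: 1 × 40.078 = 40.078 g.
Weight fraction Ca = 40.078 / 215.939 = 0.1856.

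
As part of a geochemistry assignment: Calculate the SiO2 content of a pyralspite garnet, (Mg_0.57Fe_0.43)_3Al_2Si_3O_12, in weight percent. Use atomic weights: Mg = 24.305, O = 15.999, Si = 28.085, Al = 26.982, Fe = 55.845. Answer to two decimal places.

Molar mass of (Mg_0.57Fe_0.43)_3Al_2Si_3O_12 = 1.71·24.305 + 1.29·55.845 + 2·26.982 + 3·28.085 + 12·15.999 = 443.809 g/mol.
Each formula unit contains 3 Si, equivalent to 3/1 = 3.0000 mol SiO2.
M(SiO2) = 1×28.085 + 2×15.999 = 60.083 g/mol.
Mass of SiO2 per formula unit = 3.0000 × 60.083 = 180.249 g.
SiO2 wt% = 180.249 / 443.809 × 100 = 40.61%.

40.61 wt%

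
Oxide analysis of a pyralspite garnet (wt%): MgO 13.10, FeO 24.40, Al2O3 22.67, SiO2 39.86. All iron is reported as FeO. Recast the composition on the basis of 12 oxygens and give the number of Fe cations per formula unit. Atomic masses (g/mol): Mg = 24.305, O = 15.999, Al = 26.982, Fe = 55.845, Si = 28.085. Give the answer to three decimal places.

1.533 Fe apfu

MgO: 13.10/40.304 = 0.32503 mol → 0.32503 mol Mg, 0.32503 mol O.
FeO: 24.40/71.844 = 0.33962 mol → 0.33962 mol Fe, 0.33962 mol O.
Al2O3: 22.67/101.961 = 0.22234 mol → 0.44468 mol Al, 0.66702 mol O.
SiO2: 39.86/60.083 = 0.66342 mol → 0.66342 mol Si, 1.32684 mol O.
Total oxygen = 2.65851 mol. Normalization factor = 12/2.65851 = 4.51381.
Fe per 12 O = 0.33962 × 4.51381 = 1.533.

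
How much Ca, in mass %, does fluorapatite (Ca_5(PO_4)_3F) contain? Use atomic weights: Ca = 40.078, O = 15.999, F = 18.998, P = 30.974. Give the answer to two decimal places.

39.74 mass %

M(Ca_5(PO_4)_3F) = 504.298 g/mol.
Ca contributes 5 × 40.078 = 200.390 g per mole.
200.390/504.298 = 0.3974 → 39.74%.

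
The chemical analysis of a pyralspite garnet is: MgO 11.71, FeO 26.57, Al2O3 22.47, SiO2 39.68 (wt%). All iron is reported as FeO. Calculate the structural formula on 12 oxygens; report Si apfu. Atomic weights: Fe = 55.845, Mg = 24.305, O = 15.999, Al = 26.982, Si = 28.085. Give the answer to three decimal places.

MgO: 11.71/40.304 = 0.29054 mol → 0.29054 mol Mg, 0.29054 mol O.
FeO: 26.57/71.844 = 0.36983 mol → 0.36983 mol Fe, 0.36983 mol O.
Al2O3: 22.47/101.961 = 0.22038 mol → 0.44076 mol Al, 0.66114 mol O.
SiO2: 39.68/60.083 = 0.66042 mol → 0.66042 mol Si, 1.32084 mol O.
Total oxygen = 2.64235 mol. Normalization factor = 12/2.64235 = 4.54141.
Si per 12 O = 0.66042 × 4.54141 = 2.999.

2.999 Si apfu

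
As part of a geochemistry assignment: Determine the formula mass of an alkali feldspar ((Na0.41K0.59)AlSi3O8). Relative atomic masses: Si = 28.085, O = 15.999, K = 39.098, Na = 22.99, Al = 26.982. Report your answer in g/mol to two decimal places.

271.72 g/mol

Na: 0.41 × 22.99 = 9.4259
K: 0.59 × 39.098 = 23.0678
Al: 1 × 26.982 = 26.9820
Si: 3 × 28.085 = 84.2550
O: 8 × 15.999 = 127.9920
Summing the contributions gives the formula mass.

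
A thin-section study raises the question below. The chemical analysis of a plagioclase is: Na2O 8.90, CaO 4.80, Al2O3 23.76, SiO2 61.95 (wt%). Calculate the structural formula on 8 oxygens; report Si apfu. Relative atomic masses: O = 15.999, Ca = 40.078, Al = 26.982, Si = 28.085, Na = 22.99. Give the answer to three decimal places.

Na2O (M=61.979): mol = 0.14360; Na = 0.28720, O = 0.14360.
CaO (M=56.077): mol = 0.08560; Ca = 0.08560, O = 0.08560.
Al2O3 (M=101.961): mol = 0.23303; Al = 0.46606, O = 0.69909.
SiO2 (M=60.083): mol = 1.03107; Si = 1.03107, O = 2.06214.
ΣO = 2.99043; factor = 8/ΣO = 2.67520.
Si apfu = 1.03107 × 2.67520 = 2.758.

2.758 Si apfu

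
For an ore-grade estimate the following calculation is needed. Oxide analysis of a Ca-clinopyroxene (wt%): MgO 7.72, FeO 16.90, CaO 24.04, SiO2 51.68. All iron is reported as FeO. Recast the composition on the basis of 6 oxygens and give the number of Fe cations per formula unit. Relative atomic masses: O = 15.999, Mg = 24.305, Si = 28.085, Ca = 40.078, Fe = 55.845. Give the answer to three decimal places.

MgO (M=40.304): mol = 0.19154; Mg = 0.19154, O = 0.19154.
FeO (M=71.844): mol = 0.23523; Fe = 0.23523, O = 0.23523.
CaO (M=56.077): mol = 0.42870; Ca = 0.42870, O = 0.42870.
SiO2 (M=60.083): mol = 0.86014; Si = 0.86014, O = 1.72028.
ΣO = 2.57575; factor = 6/ΣO = 2.32942.
Fe apfu = 0.23523 × 2.32942 = 0.548.

0.548 Fe apfu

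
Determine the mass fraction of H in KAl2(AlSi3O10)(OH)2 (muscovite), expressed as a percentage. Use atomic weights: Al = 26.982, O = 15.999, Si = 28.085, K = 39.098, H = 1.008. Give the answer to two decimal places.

Formula mass = 1×39.098 + 3×26.982 + 3×28.085 + 12×15.999 + 2×1.008 = 398.303 g/mol, of which 2.016 g is H.
So H makes up 2.016/398.303 = 0.0051 of the mass, i.e. 0.51%.

0.51 weight percent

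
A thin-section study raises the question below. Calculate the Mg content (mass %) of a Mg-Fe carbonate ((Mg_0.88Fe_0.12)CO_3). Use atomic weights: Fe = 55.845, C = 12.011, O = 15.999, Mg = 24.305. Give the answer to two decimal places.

M((Mg_0.88Fe_0.12)CO_3) = 88.098 g/mol.
Mg contributes 0.88 × 24.305 = 21.388 g per mole.
21.388/88.098 = 0.2428 → 24.28%.

24.28 mass %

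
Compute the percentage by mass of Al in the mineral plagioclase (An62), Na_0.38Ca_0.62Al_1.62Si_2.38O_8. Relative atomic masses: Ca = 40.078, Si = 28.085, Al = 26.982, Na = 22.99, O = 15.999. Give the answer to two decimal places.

M(Na_0.38Ca_0.62Al_1.62Si_2.38O_8) = 272.130 g/mol.
Al contributes 1.62 × 26.982 = 43.711 g per mole.
43.711/272.130 = 0.1606 → 16.06%.

16.06 mass %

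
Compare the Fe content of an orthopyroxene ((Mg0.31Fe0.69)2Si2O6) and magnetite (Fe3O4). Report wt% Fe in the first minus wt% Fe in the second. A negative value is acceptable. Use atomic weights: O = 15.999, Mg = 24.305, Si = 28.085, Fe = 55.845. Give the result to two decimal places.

-40.81 percentage points

Fe in (Mg0.31Fe0.69)2Si2O6: molar mass 244.299 g/mol; 1.38×55.845 = 77.066 g → 31.55 wt%.
Fe in Fe3O4: molar mass 231.531 g/mol; 3×55.845 = 167.535 g → 72.36 wt%.
Difference = 31.55 − 72.36 = -40.81 percentage points.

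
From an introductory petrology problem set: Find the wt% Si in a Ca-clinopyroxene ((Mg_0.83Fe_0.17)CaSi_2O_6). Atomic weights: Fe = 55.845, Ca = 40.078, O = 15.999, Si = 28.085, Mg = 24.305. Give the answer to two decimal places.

M((Mg_0.83Fe_0.17)CaSi_2O_6) = 221.909 g/mol.
Si contributes 2 × 28.085 = 56.170 g per mole.
56.170/221.909 = 0.2531 → 25.31%.

25.31 weight percent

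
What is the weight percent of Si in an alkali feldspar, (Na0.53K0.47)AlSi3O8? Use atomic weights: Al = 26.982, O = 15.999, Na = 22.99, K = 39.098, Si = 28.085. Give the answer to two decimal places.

31.23 wt%

M((Na0.53K0.47)AlSi3O8) = 269.790 g/mol.
Si contributes 3 × 28.085 = 84.255 g per mole.
84.255/269.790 = 0.3123 → 31.23%.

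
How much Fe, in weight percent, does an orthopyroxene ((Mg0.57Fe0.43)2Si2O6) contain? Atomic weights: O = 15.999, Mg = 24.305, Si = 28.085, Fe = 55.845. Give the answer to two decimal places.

21.07 weight percent

Molar mass of (Mg0.57Fe0.43)2Si2O6: 1.14*24.305 + 0.86*55.845 + 2*28.085 + 6*15.999 = 227.898 g/mol.
Mass of Fe per formula unit: 0.86 × 55.845 = 48.027 g.
Weight fraction Fe = 48.027 / 227.898 = 0.2107.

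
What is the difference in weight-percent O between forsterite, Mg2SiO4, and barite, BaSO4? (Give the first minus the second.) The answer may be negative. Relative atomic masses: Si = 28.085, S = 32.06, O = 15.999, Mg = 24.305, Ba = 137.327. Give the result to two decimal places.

18.07 percentage points

M(Mg2SiO4) = 140.691 g/mol, so wt% O = 63.996/140.691 × 100 = 45.49%.
M(BaSO4) = 233.383 g/mol, so wt% O = 63.996/233.383 × 100 = 27.42%.
45.49 − 27.42 = 18.07 pp.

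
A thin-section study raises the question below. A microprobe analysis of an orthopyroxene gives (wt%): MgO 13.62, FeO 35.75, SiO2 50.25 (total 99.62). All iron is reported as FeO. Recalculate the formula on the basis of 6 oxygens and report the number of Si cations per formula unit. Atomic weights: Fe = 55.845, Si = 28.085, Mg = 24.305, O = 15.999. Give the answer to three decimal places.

13.62 wt% MgO ÷ 40.304 g/mol = 0.33793 mol, giving 0.33793 Mg and 0.33793 O.
35.75 wt% FeO ÷ 71.844 g/mol = 0.49761 mol, giving 0.49761 Fe and 0.49761 O.
50.25 wt% SiO2 ÷ 60.083 g/mol = 0.83634 mol, giving 0.83634 Si and 1.67268 O.
Oxygen sums to 2.50822; scaling by 6/2.50822 = 2.39213 puts the formula on 6 O.
Si: 0.83634 × 2.39213 = 2.001 atoms per formula unit.

2.001 Si apfu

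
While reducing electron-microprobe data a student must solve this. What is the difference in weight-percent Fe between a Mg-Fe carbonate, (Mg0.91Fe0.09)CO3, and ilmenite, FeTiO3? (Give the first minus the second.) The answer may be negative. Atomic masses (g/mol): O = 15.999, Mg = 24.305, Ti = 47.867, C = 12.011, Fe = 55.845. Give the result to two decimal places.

Fe in (Mg0.91Fe0.09)CO3: molar mass 87.152 g/mol; 0.09×55.845 = 5.026 g → 5.77 wt%.
Fe in FeTiO3: molar mass 151.709 g/mol; 1×55.845 = 55.845 g → 36.81 wt%.
Difference = 5.77 − 36.81 = -31.04 percentage points.

-31.04 percentage points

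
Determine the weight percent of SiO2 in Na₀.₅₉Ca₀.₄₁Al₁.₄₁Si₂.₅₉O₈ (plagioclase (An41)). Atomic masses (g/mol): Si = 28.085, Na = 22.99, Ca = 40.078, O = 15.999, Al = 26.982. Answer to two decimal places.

M(Na₀.₅₉Ca₀.₄₁Al₁.₄₁Si₂.₅₉O₈) = 268.773 g/mol; M(SiO2) = 60.083 g/mol.
Moles SiO2 per formula unit = 2.59 Si ÷ 1 = 2.5900.
SiO2 fraction = (2.5900 × 60.083) / 268.773 = 155.615/268.773 = 0.5790.

57.90 wt%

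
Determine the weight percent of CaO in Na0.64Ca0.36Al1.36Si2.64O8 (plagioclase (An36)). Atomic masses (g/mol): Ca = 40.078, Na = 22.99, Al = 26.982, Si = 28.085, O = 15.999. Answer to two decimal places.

7.53 wt%

Formula mass = 267.974 g/mol.
0.36 Ca → 0.3600 mol CaO per formula unit; M(CaO) = 56.077, so CaO mass = 20.188 g.
20.188/267.974 × 100 = 7.53 wt%.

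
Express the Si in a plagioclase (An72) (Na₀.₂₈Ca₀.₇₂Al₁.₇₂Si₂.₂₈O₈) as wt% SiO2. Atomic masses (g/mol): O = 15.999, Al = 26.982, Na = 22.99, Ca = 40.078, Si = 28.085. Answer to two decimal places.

50.05 wt%

M(Na₀.₂₈Ca₀.₇₂Al₁.₇₂Si₂.₂₈O₈) = 273.728 g/mol; M(SiO2) = 60.083 g/mol.
Moles SiO2 per formula unit = 2.28 Si ÷ 1 = 2.2800.
SiO2 fraction = (2.2800 × 60.083) / 273.728 = 136.989/273.728 = 0.5005.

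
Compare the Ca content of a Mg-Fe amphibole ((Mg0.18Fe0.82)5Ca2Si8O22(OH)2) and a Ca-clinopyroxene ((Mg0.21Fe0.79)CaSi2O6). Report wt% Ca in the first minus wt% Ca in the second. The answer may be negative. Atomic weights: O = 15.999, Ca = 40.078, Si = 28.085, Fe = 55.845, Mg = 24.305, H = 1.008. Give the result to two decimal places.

-8.09 percentage points

Ca in (Mg0.18Fe0.82)5Ca2Si8O22(OH)2: molar mass 941.667 g/mol; 2×40.078 = 80.156 g → 8.51 wt%.
Ca in (Mg0.21Fe0.79)CaSi2O6: molar mass 241.464 g/mol; 1×40.078 = 40.078 g → 16.60 wt%.
Difference = 8.51 − 16.60 = -8.09 percentage points.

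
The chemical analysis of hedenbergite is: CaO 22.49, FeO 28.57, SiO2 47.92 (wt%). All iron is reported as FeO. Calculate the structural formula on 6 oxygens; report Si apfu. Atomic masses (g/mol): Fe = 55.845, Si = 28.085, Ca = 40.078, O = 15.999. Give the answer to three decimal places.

1.999 Si apfu

22.49 wt% CaO ÷ 56.077 g/mol = 0.40106 mol, giving 0.40106 Ca and 0.40106 O.
28.57 wt% FeO ÷ 71.844 g/mol = 0.39767 mol, giving 0.39767 Fe and 0.39767 O.
47.92 wt% SiO2 ÷ 60.083 g/mol = 0.79756 mol, giving 0.79756 Si and 1.59512 O.
Oxygen sums to 2.39385; scaling by 6/2.39385 = 2.50642 puts the formula on 6 O.
Si: 0.79756 × 2.50642 = 1.999 atoms per formula unit.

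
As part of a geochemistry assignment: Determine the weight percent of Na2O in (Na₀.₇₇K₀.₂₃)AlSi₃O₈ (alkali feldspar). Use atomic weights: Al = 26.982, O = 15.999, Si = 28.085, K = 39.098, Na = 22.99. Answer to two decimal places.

Molar mass of (Na₀.₇₇K₀.₂₃)AlSi₃O₈ = 0.77×22.99 + 0.23×39.098 + 1×26.982 + 3×28.085 + 8×15.999 = 265.924 g/mol.
Each formula unit contains 0.77 Na, equivalent to 0.77/2 = 0.3850 mol Na2O.
M(Na2O) = 2×22.99 + 1×15.999 = 61.979 g/mol.
Mass of Na2O per formula unit = 0.3850 × 61.979 = 23.862 g.
Na2O wt% = 23.862 / 265.924 × 100 = 8.97%.

8.97 wt%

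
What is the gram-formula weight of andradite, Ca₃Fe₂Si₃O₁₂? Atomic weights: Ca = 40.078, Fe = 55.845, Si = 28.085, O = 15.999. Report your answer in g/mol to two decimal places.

The formula mass is the sum 3(40.078) + 2(55.845) + 3(28.085) + 12(15.999).

508.17 g/mol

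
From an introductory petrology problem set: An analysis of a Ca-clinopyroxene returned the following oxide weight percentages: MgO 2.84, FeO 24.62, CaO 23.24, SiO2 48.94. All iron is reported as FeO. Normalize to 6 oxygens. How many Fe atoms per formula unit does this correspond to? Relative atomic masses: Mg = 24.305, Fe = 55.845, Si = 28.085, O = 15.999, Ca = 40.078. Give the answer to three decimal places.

0.837 Fe apfu

2.84 wt% MgO ÷ 40.304 g/mol = 0.07046 mol, giving 0.07046 Mg and 0.07046 O.
24.62 wt% FeO ÷ 71.844 g/mol = 0.34269 mol, giving 0.34269 Fe and 0.34269 O.
23.24 wt% CaO ÷ 56.077 g/mol = 0.41443 mol, giving 0.41443 Ca and 0.41443 O.
48.94 wt% SiO2 ÷ 60.083 g/mol = 0.81454 mol, giving 0.81454 Si and 1.62908 O.
Oxygen sums to 2.45666; scaling by 6/2.45666 = 2.44234 puts the formula on 6 O.
Fe: 0.34269 × 2.44234 = 0.837 atoms per formula unit.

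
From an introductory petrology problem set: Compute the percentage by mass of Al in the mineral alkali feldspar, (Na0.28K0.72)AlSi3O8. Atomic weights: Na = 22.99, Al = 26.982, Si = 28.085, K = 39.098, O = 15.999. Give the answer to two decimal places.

9.85 weight percent

M((Na0.28K0.72)AlSi3O8) = 273.817 g/mol.
Al contributes 1 × 26.982 = 26.982 g per mole.
26.982/273.817 = 0.0985 → 9.85%.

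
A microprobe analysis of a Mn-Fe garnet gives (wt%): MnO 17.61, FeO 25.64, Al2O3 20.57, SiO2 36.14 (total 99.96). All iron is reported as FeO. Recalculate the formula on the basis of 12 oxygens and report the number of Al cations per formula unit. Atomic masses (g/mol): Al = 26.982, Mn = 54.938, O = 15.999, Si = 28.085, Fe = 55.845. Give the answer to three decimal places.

MnO (M=70.937): mol = 0.24825; Mn = 0.24825, O = 0.24825.
FeO (M=71.844): mol = 0.35688; Fe = 0.35688, O = 0.35688.
Al2O3 (M=101.961): mol = 0.20174; Al = 0.40348, O = 0.60522.
SiO2 (M=60.083): mol = 0.60150; Si = 0.60150, O = 1.20300.
ΣO = 2.41335; factor = 12/ΣO = 4.97234.
Al apfu = 0.40348 × 4.97234 = 2.006.

2.006 Al apfu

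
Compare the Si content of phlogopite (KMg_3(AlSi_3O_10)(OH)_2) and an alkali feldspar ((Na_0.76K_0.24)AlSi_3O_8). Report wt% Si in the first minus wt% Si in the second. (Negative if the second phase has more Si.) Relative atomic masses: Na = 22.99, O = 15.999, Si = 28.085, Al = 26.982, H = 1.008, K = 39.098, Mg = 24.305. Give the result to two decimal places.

-11.47 percentage points

First mineral: 84.255 g Si in 417.254 g formula = 20.19 wt% Si.
Second mineral: 84.255 g Si in 266.085 g formula = 31.66 wt% Si.
20.19% − 31.66% gives a difference of -11.47 percentage points.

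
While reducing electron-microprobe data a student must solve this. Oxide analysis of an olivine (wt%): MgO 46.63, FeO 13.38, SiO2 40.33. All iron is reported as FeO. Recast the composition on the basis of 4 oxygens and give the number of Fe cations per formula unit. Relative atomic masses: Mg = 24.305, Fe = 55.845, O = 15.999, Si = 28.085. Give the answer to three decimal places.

0.277 Fe apfu

MgO (M=40.304): mol = 1.15696; Mg = 1.15696, O = 1.15696.
FeO (M=71.844): mol = 0.18624; Fe = 0.18624, O = 0.18624.
SiO2 (M=60.083): mol = 0.67124; Si = 0.67124, O = 1.34248.
ΣO = 2.68568; factor = 4/ΣO = 1.48938.
Fe apfu = 0.18624 × 1.48938 = 0.277.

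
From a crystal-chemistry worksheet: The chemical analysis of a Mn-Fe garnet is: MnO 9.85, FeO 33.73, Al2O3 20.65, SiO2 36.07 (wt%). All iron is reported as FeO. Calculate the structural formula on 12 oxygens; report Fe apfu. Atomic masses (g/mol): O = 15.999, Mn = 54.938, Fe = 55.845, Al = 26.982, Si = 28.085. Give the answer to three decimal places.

9.85 wt% MnO ÷ 70.937 g/mol = 0.13886 mol, giving 0.13886 Mn and 0.13886 O.
33.73 wt% FeO ÷ 71.844 g/mol = 0.46949 mol, giving 0.46949 Fe and 0.46949 O.
20.65 wt% Al2O3 ÷ 101.961 g/mol = 0.20253 mol, giving 0.40506 Al and 0.60759 O.
36.07 wt% SiO2 ÷ 60.083 g/mol = 0.60034 mol, giving 0.60034 Si and 1.20068 O.
Oxygen sums to 2.41662; scaling by 12/2.41662 = 4.96561 puts the formula on 12 O.
Fe: 0.46949 × 4.96561 = 2.331 atoms per formula unit.

2.331 Fe apfu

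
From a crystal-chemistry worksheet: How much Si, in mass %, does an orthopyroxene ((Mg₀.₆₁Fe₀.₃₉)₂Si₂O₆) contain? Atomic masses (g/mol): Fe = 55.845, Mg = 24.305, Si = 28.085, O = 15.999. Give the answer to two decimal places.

Molar mass of (Mg₀.₆₁Fe₀.₃₉)₂Si₂O₆: 1.22*24.305 + 0.78*55.845 + 2*28.085 + 6*15.999 = 225.375 g/mol.
Mass of Si per formula unit: 2 × 28.085 = 56.170 g.
Weight fraction Si = 56.170 / 225.375 = 0.2492.

24.92 mass %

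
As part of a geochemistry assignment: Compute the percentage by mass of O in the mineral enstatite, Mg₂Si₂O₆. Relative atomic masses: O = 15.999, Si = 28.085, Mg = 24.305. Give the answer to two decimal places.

47.81 mass %

Molar mass of Mg₂Si₂O₆: 2*24.305 + 2*28.085 + 6*15.999 = 200.774 g/mol.
Mass of O per formula unit: 6 × 15.999 = 95.994 g.
Weight fraction O = 95.994 / 200.774 = 0.4781.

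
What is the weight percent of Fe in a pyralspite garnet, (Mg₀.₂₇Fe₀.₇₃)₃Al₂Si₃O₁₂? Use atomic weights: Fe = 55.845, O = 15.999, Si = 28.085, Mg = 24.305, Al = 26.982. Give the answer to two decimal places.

Formula mass = 0.81·24.305 + 2.19·55.845 + 2·26.982 + 3·28.085 + 12·15.999 = 472.195 g/mol, of which 122.301 g is Fe.
So Fe makes up 122.301/472.195 = 0.2590 of the mass, i.e. 25.90%.

25.90 wt%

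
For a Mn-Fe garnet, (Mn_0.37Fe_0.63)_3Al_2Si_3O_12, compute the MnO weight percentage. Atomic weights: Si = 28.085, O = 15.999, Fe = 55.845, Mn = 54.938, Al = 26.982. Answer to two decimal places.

Molar mass of (Mn_0.37Fe_0.63)_3Al_2Si_3O_12 = 1.11×54.938 + 1.89×55.845 + 2×26.982 + 3×28.085 + 12×15.999 = 496.735 g/mol.
Each formula unit contains 1.11 Mn, equivalent to 1.11/1 = 1.1100 mol MnO.
M(MnO) = 1×54.938 + 1×15.999 = 70.937 g/mol.
Mass of MnO per formula unit = 1.1100 × 70.937 = 78.740 g.
MnO wt% = 78.740 / 496.735 × 100 = 15.85%.

15.85 wt%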